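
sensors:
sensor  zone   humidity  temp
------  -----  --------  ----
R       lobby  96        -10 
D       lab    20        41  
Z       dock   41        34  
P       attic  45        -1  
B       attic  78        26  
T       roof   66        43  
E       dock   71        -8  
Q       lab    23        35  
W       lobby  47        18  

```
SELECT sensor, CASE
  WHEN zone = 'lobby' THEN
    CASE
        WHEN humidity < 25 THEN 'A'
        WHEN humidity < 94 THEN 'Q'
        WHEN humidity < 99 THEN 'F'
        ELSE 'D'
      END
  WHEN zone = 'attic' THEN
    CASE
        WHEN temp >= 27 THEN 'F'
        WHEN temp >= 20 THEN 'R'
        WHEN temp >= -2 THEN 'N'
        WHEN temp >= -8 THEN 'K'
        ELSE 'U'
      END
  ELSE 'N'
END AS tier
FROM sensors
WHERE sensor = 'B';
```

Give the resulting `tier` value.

R

sensor = B: zone=attic, humidity=78, temp=26.
zone='attic' → inner[temp >= 20] → R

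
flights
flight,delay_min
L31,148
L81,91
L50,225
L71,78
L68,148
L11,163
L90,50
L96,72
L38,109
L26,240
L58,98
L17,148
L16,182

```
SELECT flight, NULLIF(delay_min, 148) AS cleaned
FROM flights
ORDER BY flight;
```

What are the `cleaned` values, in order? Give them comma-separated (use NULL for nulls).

163, 182, NULL, 240, NULL, 109, 225, 98, NULL, 78, 91, 50, 72

flight=L11: delay_min=163 vs 148: differ → 163
flight=L16: delay_min=182 vs 148: differ → 182
flight=L17: delay_min=148 vs 148: equal → NULL
flight=L26: delay_min=240 vs 148: differ → 240
flight=L31: delay_min=148 vs 148: equal → NULL
flight=L38: delay_min=109 vs 148: differ → 109
flight=L50: delay_min=225 vs 148: differ → 225
flight=L58: delay_min=98 vs 148: differ → 98
flight=L68: delay_min=148 vs 148: equal → NULL
flight=L71: delay_min=78 vs 148: differ → 78
flight=L81: delay_min=91 vs 148: differ → 91
flight=L90: delay_min=50 vs 148: differ → 50
flight=L96: delay_min=72 vs 148: differ → 72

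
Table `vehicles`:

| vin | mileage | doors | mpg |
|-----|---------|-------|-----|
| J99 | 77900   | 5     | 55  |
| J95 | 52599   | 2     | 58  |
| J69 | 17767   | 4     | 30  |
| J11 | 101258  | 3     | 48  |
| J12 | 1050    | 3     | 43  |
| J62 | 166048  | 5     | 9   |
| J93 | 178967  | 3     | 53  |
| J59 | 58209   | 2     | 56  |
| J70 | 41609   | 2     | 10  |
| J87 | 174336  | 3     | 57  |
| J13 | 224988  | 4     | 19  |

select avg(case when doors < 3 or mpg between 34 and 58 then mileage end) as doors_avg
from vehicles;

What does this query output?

85741

vin=J99: ✓ → 77900
vin=J95: ✓ → 52599
vin=J69: ✗
vin=J11: ✓ → 101258
vin=J12: ✓ → 1050
vin=J62: ✗
vin=J93: ✓ → 178967
vin=J59: ✓ → 58209
vin=J70: ✓ → 41609
vin=J87: ✓ → 174336
vin=J13: ✗
doors_avg = (77900 + 52599 + 101258 + 1050 + 178967 + 58209 + 41609 + 174336) / 8 = 85741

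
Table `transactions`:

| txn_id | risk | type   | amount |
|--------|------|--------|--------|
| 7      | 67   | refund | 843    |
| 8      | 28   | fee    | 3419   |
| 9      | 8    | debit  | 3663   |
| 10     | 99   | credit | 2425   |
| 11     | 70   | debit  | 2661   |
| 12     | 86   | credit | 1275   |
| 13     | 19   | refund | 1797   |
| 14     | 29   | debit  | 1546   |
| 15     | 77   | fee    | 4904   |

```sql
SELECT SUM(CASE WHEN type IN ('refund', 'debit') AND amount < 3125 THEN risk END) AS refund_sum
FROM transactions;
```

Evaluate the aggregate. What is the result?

txn_id=7: ✓ → 67
txn_id=8: ✗
txn_id=9: ✗
txn_id=10: ✗
txn_id=11: ✓ → 70
txn_id=12: ✗
txn_id=13: ✓ → 19
txn_id=14: ✓ → 29
txn_id=15: ✗
refund_sum = 67 + 70 + 19 + 29 = 185

185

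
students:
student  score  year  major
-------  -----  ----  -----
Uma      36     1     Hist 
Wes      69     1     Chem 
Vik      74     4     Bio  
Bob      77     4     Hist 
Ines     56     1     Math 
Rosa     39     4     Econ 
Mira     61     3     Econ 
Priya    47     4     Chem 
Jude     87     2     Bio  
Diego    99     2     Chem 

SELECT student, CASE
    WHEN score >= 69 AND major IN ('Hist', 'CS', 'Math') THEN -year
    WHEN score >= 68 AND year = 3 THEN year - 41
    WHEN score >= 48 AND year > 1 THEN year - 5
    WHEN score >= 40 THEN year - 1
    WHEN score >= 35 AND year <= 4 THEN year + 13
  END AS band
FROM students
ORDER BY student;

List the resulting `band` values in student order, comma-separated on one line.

student=Bob: score >= 69 AND major IN ('Hist', 'CS', 'Math') → -4
student=Diego: score >= 48 AND year > 1 → -3
student=Ines: score >= 40 → 0
student=Jude: score >= 48 AND year > 1 → -3
student=Mira: score >= 48 AND year > 1 → -2
student=Priya: score >= 40 → 3
student=Rosa: score >= 35 AND year <= 4 → 17
student=Uma: score >= 35 AND year <= 4 → 14
student=Vik: score >= 48 AND year > 1 → -1
student=Wes: score >= 40 → 0

-4, -3, 0, -3, -2, 3, 17, 14, -1, 0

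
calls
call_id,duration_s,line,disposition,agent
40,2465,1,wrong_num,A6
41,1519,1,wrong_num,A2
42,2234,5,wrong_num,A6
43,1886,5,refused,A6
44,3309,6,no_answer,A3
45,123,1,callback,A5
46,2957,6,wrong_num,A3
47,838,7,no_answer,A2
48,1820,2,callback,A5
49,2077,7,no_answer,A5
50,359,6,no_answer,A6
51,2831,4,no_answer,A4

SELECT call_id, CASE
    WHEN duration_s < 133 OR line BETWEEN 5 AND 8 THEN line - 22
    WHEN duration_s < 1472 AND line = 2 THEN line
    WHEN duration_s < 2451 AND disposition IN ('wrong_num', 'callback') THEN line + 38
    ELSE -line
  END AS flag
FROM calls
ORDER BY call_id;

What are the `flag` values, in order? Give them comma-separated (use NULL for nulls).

-1, 39, -17, -17, -16, -21, -16, -15, 40, -15, -16, -4

call_id=40: ELSE → -1
call_id=41: duration_s < 2451 AND disposition IN ('wrong_num', 'callback') → 39
call_id=42: duration_s < 133 OR line BETWEEN 5 AND 8 → -17
call_id=43: duration_s < 133 OR line BETWEEN 5 AND 8 → -17
call_id=44: duration_s < 133 OR line BETWEEN 5 AND 8 → -16
call_id=45: duration_s < 133 OR line BETWEEN 5 AND 8 → -21
call_id=46: duration_s < 133 OR line BETWEEN 5 AND 8 → -16
call_id=47: duration_s < 133 OR line BETWEEN 5 AND 8 → -15
call_id=48: duration_s < 2451 AND disposition IN ('wrong_num', 'callback') → 40
call_id=49: duration_s < 133 OR line BETWEEN 5 AND 8 → -15
call_id=50: duration_s < 133 OR line BETWEEN 5 AND 8 → -16
call_id=51: ELSE → -4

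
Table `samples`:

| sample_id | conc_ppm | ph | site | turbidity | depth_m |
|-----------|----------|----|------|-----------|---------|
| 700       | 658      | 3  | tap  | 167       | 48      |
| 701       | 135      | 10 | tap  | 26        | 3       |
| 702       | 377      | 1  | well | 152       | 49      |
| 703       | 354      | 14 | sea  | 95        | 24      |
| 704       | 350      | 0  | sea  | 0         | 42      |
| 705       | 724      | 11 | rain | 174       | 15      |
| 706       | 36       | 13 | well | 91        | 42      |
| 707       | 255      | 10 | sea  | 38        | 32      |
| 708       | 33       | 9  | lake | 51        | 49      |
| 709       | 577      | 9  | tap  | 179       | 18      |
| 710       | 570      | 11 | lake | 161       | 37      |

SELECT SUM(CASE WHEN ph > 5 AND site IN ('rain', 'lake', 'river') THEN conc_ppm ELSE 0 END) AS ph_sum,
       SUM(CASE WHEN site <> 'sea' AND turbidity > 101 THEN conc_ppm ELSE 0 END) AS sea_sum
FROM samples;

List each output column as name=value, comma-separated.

ph_sum=1327, sea_sum=2906

[ph_sum: ph > 5 AND site IN ('rain', 'lake', 'river')]
sample_id=700: ✗
sample_id=701: ✗
sample_id=702: ✗
sample_id=703: ✗
sample_id=704: ✗
sample_id=705: ✓ → 724
sample_id=706: ✗
sample_id=707: ✗
sample_id=708: ✓ → 33
sample_id=709: ✗
sample_id=710: ✓ → 570
ph_sum = 724 + 33 + 570 = 1327
—
[sea_sum: site <> 'sea' AND turbidity > 101]
sample_id=700: ✓ → 658
sample_id=701: ✗
sample_id=702: ✓ → 377
sample_id=703: ✗
sample_id=704: ✗
sample_id=705: ✓ → 724
sample_id=706: ✗
sample_id=707: ✗
sample_id=708: ✗
sample_id=709: ✓ → 577
sample_id=710: ✓ → 570
sea_sum = 658 + 377 + 724 + 577 + 570 = 2906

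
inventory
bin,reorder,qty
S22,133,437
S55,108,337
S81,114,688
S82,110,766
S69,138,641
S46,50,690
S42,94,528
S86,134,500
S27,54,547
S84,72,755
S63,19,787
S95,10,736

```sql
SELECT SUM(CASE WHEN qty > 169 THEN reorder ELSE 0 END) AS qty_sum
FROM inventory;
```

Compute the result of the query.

bin=S22: ✓ → 133
bin=S55: ✓ → 108
bin=S81: ✓ → 114
bin=S82: ✓ → 110
bin=S69: ✓ → 138
bin=S46: ✓ → 50
bin=S42: ✓ → 94
bin=S86: ✓ → 134
bin=S27: ✓ → 54
bin=S84: ✓ → 72
bin=S63: ✓ → 19
bin=S95: ✓ → 10
qty_sum = 133 + 108 + 114 + 110 + 138 + 50 + 94 + 134 + 54 + 72 + 19 + 10 = 1036

1036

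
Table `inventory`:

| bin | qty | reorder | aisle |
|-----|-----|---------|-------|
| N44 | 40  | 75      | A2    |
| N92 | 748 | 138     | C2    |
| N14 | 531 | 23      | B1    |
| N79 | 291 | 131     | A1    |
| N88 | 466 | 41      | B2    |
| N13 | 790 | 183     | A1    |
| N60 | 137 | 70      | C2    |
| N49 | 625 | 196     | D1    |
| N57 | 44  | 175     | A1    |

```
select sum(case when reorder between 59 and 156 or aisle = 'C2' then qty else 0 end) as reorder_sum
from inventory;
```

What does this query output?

1216

bin=N44: ✓ → 40
bin=N92: ✓ → 748
bin=N14: ✗
bin=N79: ✓ → 291
bin=N88: ✗
bin=N13: ✗
bin=N60: ✓ → 137
bin=N49: ✗
bin=N57: ✗
reorder_sum = 40 + 748 + 291 + 137 = 1216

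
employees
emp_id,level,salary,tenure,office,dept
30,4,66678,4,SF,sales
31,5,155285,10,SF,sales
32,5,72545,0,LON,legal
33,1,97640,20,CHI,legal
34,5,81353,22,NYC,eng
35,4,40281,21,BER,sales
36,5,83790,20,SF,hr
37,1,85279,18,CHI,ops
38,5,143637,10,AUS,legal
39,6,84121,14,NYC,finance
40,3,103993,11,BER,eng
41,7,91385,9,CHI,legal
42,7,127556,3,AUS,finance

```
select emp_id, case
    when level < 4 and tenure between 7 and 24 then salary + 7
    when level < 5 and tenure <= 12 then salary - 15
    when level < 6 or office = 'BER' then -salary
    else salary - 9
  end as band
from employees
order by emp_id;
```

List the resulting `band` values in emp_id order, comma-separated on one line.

66663, -155285, -72545, 97647, -81353, -40281, -83790, 85286, -143637, 84112, 104000, 91376, 127547

emp_id=30: level < 5 and tenure <= 12 → 66663
emp_id=31: level < 6 or office = 'BER' → -155285
emp_id=32: level < 6 or office = 'BER' → -72545
emp_id=33: level < 4 and tenure between 7 and 24 → 97647
emp_id=34: level < 6 or office = 'BER' → -81353
emp_id=35: level < 6 or office = 'BER' → -40281
emp_id=36: level < 6 or office = 'BER' → -83790
emp_id=37: level < 4 and tenure between 7 and 24 → 85286
emp_id=38: level < 6 or office = 'BER' → -143637
emp_id=39: ELSE → 84112
emp_id=40: level < 4 and tenure between 7 and 24 → 104000
emp_id=41: ELSE → 91376
emp_id=42: ELSE → 127547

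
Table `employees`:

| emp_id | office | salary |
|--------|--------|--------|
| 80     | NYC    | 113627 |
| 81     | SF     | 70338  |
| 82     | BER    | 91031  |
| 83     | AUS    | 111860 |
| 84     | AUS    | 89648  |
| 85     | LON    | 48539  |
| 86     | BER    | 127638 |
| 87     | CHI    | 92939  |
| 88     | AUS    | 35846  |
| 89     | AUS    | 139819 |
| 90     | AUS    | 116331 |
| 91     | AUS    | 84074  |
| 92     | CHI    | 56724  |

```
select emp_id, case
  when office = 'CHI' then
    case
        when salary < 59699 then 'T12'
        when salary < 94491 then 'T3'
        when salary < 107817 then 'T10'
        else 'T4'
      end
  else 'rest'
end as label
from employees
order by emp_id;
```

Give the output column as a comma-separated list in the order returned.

rest, rest, rest, rest, rest, rest, rest, T3, rest, rest, rest, rest, T12

emp_id=80: office='NYC' → outer ELSE → rest
emp_id=81: office='SF' → outer ELSE → rest
emp_id=82: office='BER' → outer ELSE → rest
emp_id=83: office='AUS' → outer ELSE → rest
emp_id=84: office='AUS' → outer ELSE → rest
emp_id=85: office='LON' → outer ELSE → rest
emp_id=86: office='BER' → outer ELSE → rest
emp_id=87: office='CHI' → inner[salary < 94491] → T3
emp_id=88: office='AUS' → outer ELSE → rest
emp_id=89: office='AUS' → outer ELSE → rest
emp_id=90: office='AUS' → outer ELSE → rest
emp_id=91: office='AUS' → outer ELSE → rest
emp_id=92: office='CHI' → inner[salary < 59699] → T12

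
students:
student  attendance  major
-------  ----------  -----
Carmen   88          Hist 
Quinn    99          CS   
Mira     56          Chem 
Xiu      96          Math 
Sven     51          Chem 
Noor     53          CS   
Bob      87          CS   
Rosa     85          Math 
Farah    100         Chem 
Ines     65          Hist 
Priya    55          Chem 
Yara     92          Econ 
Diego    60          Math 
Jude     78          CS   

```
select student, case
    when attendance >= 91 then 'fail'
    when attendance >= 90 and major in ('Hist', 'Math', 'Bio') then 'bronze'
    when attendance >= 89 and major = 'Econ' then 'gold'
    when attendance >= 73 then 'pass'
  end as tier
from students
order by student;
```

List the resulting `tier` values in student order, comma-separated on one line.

student=Bob: attendance >= 73 → pass
student=Carmen: attendance >= 73 → pass
student=Diego: (no match → NULL) → NULL
student=Farah: attendance >= 91 → fail
student=Ines: (no match → NULL) → NULL
student=Jude: attendance >= 73 → pass
student=Mira: (no match → NULL) → NULL
student=Noor: (no match → NULL) → NULL
student=Priya: (no match → NULL) → NULL
student=Quinn: attendance >= 91 → fail
student=Rosa: attendance >= 73 → pass
student=Sven: (no match → NULL) → NULL
student=Xiu: attendance >= 91 → fail
student=Yara: attendance >= 91 → fail

pass, pass, NULL, fail, NULL, pass, NULL, NULL, NULL, fail, pass, NULL, fail, fail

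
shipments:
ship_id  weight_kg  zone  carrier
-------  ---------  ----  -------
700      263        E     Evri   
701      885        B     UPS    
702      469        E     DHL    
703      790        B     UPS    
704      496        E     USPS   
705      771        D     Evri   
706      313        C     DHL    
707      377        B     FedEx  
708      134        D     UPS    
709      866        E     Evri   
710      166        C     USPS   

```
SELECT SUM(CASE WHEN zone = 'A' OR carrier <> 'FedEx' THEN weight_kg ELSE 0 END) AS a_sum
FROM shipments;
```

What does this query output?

5153

ship_id=700: ✓ → 263
ship_id=701: ✓ → 885
ship_id=702: ✓ → 469
ship_id=703: ✓ → 790
ship_id=704: ✓ → 496
ship_id=705: ✓ → 771
ship_id=706: ✓ → 313
ship_id=707: ✗
ship_id=708: ✓ → 134
ship_id=709: ✓ → 866
ship_id=710: ✓ → 166
a_sum = 263 + 885 + 469 + 790 + 496 + 771 + 313 + 134 + 866 + 166 = 5153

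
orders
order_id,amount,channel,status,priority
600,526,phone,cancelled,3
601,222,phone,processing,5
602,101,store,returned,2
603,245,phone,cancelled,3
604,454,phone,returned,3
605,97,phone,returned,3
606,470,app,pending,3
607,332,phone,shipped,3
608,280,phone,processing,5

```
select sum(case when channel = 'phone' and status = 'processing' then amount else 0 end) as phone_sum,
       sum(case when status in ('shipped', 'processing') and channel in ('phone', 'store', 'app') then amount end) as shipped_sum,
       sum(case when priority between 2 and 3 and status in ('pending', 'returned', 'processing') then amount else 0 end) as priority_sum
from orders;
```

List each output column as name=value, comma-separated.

phone_sum=502, shipped_sum=834, priority_sum=1122

[phone_sum: channel = 'phone' and status = 'processing']
order_id=600: ✗
order_id=601: ✓ → 222
order_id=602: ✗
order_id=603: ✗
order_id=604: ✗
order_id=605: ✗
order_id=606: ✗
order_id=607: ✗
order_id=608: ✓ → 280
phone_sum = 222 + 280 = 502
—
[shipped_sum: status in ('shipped', 'processing') and channel in ('phone', 'store', 'app')]
order_id=600: ✗
order_id=601: ✓ → 222
order_id=602: ✗
order_id=603: ✗
order_id=604: ✗
order_id=605: ✗
order_id=606: ✗
order_id=607: ✓ → 332
order_id=608: ✓ → 280
shipped_sum = 222 + 332 + 280 = 834
—
[priority_sum: priority between 2 and 3 and status in ('pending', 'returned', 'processing')]
order_id=600: ✗
order_id=601: ✗
order_id=602: ✓ → 101
order_id=603: ✗
order_id=604: ✓ → 454
order_id=605: ✓ → 97
order_id=606: ✓ → 470
order_id=607: ✗
order_id=608: ✗
priority_sum = 101 + 454 + 97 + 470 = 1122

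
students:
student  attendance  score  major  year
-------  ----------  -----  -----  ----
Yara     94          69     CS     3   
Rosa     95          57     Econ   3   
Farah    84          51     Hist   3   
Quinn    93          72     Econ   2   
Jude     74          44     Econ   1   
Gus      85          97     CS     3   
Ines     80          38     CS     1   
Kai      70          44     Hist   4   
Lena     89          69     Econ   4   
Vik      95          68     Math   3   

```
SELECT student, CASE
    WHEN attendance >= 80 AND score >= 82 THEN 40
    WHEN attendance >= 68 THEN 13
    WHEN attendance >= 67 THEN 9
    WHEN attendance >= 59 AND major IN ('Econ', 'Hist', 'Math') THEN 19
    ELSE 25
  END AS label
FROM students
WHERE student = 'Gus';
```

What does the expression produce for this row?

40

student = Gus: attendance=85, score=97, major=CS, year=3.
attendance >= 80 AND score >= 82 → true → 40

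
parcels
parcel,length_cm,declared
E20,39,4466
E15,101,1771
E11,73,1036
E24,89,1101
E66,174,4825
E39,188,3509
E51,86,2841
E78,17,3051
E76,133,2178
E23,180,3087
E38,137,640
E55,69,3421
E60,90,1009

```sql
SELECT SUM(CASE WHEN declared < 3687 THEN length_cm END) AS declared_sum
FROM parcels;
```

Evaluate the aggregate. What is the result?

parcel=E20: ✗
parcel=E15: ✓ → 101
parcel=E11: ✓ → 73
parcel=E24: ✓ → 89
parcel=E66: ✗
parcel=E39: ✓ → 188
parcel=E51: ✓ → 86
parcel=E78: ✓ → 17
parcel=E76: ✓ → 133
parcel=E23: ✓ → 180
parcel=E38: ✓ → 137
parcel=E55: ✓ → 69
parcel=E60: ✓ → 90
declared_sum = 101 + 73 + 89 + 188 + 86 + 17 + 133 + 180 + 137 + 69 + 90 = 1163

1163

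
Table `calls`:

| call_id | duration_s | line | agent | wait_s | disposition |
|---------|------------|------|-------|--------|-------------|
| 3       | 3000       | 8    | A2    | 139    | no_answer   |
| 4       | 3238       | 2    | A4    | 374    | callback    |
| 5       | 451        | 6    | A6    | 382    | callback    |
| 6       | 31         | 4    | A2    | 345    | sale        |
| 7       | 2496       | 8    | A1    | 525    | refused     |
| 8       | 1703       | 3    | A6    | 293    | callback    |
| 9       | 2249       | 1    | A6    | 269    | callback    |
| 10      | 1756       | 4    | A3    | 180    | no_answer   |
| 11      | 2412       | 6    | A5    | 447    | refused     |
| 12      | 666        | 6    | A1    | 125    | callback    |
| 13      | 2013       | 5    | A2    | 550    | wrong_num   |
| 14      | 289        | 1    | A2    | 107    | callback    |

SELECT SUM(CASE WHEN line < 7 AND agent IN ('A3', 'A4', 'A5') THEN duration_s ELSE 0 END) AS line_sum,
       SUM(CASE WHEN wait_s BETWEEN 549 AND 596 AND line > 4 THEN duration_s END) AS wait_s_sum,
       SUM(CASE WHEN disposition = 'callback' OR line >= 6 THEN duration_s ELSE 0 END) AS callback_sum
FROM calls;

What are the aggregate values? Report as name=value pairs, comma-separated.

line_sum=7406, wait_s_sum=2013, callback_sum=16504

[line_sum: line < 7 AND agent IN ('A3', 'A4', 'A5')]
call_id=3: ✗
call_id=4: ✓ → 3238
call_id=5: ✗
call_id=6: ✗
call_id=7: ✗
call_id=8: ✗
call_id=9: ✗
call_id=10: ✓ → 1756
call_id=11: ✓ → 2412
call_id=12: ✗
call_id=13: ✗
call_id=14: ✗
line_sum = 3238 + 1756 + 2412 = 7406
—
[wait_s_sum: wait_s BETWEEN 549 AND 596 AND line > 4]
call_id=3: ✗
call_id=4: ✗
call_id=5: ✗
call_id=6: ✗
call_id=7: ✗
call_id=8: ✗
call_id=9: ✗
call_id=10: ✗
call_id=11: ✗
call_id=12: ✗
call_id=13: ✓ → 2013
call_id=14: ✗
wait_s_sum = 2013
—
[callback_sum: disposition = 'callback' OR line >= 6]
call_id=3: ✓ → 3000
call_id=4: ✓ → 3238
call_id=5: ✓ → 451
call_id=6: ✗
call_id=7: ✓ → 2496
call_id=8: ✓ → 1703
call_id=9: ✓ → 2249
call_id=10: ✗
call_id=11: ✓ → 2412
call_id=12: ✓ → 666
call_id=13: ✗
call_id=14: ✓ → 289
callback_sum = 3000 + 3238 + 451 + 2496 + 1703 + 2249 + 2412 + 666 + 289 = 16504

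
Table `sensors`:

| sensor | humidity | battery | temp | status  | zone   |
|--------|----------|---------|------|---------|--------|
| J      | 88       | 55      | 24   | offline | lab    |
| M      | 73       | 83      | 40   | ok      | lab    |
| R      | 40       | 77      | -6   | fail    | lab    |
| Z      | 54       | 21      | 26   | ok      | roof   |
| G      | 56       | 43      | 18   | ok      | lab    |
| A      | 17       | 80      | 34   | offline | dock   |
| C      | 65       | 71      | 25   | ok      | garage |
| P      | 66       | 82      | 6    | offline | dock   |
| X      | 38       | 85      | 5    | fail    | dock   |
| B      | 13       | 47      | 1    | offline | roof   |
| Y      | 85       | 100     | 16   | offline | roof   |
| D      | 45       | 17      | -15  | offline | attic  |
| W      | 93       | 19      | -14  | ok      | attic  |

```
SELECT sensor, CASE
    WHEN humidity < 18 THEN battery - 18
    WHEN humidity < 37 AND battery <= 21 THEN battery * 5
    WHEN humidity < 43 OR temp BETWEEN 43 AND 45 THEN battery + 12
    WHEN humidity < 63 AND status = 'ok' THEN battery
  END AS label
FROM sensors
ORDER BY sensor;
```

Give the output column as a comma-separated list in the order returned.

62, 29, NULL, NULL, 43, NULL, NULL, NULL, 89, NULL, 97, NULL, 21

sensor=A: humidity < 18 → 62
sensor=B: humidity < 18 → 29
sensor=C: (no match → NULL) → NULL
sensor=D: (no match → NULL) → NULL
sensor=G: humidity < 63 AND status = 'ok' → 43
sensor=J: (no match → NULL) → NULL
sensor=M: (no match → NULL) → NULL
sensor=P: (no match → NULL) → NULL
sensor=R: humidity < 43 OR temp BETWEEN 43 AND 45 → 89
sensor=W: (no match → NULL) → NULL
sensor=X: humidity < 43 OR temp BETWEEN 43 AND 45 → 97
sensor=Y: (no match → NULL) → NULL
sensor=Z: humidity < 63 AND status = 'ok' → 21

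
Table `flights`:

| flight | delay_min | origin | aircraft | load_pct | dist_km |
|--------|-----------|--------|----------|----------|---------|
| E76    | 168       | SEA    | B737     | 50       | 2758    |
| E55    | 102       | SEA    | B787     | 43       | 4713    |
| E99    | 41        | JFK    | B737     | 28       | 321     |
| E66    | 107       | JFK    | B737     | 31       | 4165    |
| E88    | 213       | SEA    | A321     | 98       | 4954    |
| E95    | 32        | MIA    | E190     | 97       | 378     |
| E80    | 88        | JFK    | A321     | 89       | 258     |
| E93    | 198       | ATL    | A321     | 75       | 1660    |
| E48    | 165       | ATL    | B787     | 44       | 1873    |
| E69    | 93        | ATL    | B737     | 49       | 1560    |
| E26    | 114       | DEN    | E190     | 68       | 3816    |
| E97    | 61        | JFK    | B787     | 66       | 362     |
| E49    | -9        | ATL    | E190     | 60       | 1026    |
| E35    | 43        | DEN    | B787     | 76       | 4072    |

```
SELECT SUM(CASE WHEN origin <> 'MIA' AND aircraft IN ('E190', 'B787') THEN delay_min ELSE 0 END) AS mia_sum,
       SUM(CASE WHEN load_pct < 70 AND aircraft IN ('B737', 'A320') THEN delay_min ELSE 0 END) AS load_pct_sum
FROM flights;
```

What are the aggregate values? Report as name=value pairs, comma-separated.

[mia_sum: origin <> 'MIA' AND aircraft IN ('E190', 'B787')]
flight=E76: ✗
flight=E55: ✓ → 102
flight=E99: ✗
flight=E66: ✗
flight=E88: ✗
flight=E95: ✗
flight=E80: ✗
flight=E93: ✗
flight=E48: ✓ → 165
flight=E69: ✗
flight=E26: ✓ → 114
flight=E97: ✓ → 61
flight=E49: ✓ → -9
flight=E35: ✓ → 43
mia_sum = 102 + 165 + 114 + 61 + -9 + 43 = 476
—
[load_pct_sum: load_pct < 70 AND aircraft IN ('B737', 'A320')]
flight=E76: ✓ → 168
flight=E55: ✗
flight=E99: ✓ → 41
flight=E66: ✓ → 107
flight=E88: ✗
flight=E95: ✗
flight=E80: ✗
flight=E93: ✗
flight=E48: ✗
flight=E69: ✓ → 93
flight=E26: ✗
flight=E97: ✗
flight=E49: ✗
flight=E35: ✗
load_pct_sum = 168 + 41 + 107 + 93 = 409

mia_sum=476, load_pct_sum=409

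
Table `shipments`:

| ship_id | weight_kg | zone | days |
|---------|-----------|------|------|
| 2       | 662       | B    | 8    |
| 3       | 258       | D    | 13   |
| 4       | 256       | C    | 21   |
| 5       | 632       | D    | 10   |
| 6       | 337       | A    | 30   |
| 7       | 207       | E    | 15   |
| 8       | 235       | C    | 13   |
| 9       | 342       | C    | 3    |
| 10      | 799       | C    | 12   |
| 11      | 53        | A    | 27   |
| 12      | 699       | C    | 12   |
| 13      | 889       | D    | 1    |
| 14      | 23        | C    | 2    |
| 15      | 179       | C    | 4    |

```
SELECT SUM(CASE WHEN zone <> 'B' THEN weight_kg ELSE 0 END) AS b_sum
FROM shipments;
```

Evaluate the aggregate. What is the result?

4909

ship_id=2: ✗
ship_id=3: ✓ → 258
ship_id=4: ✓ → 256
ship_id=5: ✓ → 632
ship_id=6: ✓ → 337
ship_id=7: ✓ → 207
ship_id=8: ✓ → 235
ship_id=9: ✓ → 342
ship_id=10: ✓ → 799
ship_id=11: ✓ → 53
ship_id=12: ✓ → 699
ship_id=13: ✓ → 889
ship_id=14: ✓ → 23
ship_id=15: ✓ → 179
b_sum = 258 + 256 + 632 + 337 + 207 + 235 + 342 + 799 + 53 + 699 + 889 + 23 + 179 = 4909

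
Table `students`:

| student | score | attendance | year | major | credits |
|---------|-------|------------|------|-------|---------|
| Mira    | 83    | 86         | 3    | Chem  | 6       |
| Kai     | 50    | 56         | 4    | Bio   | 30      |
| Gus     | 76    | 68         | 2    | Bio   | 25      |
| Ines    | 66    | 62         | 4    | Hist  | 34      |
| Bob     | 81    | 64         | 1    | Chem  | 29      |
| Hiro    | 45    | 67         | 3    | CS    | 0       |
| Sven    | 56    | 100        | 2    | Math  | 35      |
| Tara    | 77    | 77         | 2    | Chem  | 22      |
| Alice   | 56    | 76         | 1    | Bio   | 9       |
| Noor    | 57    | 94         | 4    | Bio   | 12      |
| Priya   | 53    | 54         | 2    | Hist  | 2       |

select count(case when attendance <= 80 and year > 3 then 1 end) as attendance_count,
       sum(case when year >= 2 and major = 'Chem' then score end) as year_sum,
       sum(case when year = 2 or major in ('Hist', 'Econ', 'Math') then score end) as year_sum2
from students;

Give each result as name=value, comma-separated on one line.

attendance_count=2, year_sum=160, year_sum2=328

[attendance_count: attendance <= 80 and year > 3]
student=Mira: ✗
student=Kai: ✓ → 1
student=Gus: ✗
student=Ines: ✓ → 1
student=Bob: ✗
student=Hiro: ✗
student=Sven: ✗
student=Tara: ✗
student=Alice: ✗
student=Noor: ✗
student=Priya: ✗
attendance_count = COUNT(1, 1) = 2
—
[year_sum: year >= 2 and major = 'Chem']
student=Mira: ✓ → 83
student=Kai: ✗
student=Gus: ✗
student=Ines: ✗
student=Bob: ✗
student=Hiro: ✗
student=Sven: ✗
student=Tara: ✓ → 77
student=Alice: ✗
student=Noor: ✗
student=Priya: ✗
year_sum = 83 + 77 = 160
—
[year_sum2: year = 2 or major in ('Hist', 'Econ', 'Math')]
student=Mira: ✗
student=Kai: ✗
student=Gus: ✓ → 76
student=Ines: ✓ → 66
student=Bob: ✗
student=Hiro: ✗
student=Sven: ✓ → 56
student=Tara: ✓ → 77
student=Alice: ✗
student=Noor: ✗
student=Priya: ✓ → 53
year_sum2 = 76 + 66 + 56 + 77 + 53 = 328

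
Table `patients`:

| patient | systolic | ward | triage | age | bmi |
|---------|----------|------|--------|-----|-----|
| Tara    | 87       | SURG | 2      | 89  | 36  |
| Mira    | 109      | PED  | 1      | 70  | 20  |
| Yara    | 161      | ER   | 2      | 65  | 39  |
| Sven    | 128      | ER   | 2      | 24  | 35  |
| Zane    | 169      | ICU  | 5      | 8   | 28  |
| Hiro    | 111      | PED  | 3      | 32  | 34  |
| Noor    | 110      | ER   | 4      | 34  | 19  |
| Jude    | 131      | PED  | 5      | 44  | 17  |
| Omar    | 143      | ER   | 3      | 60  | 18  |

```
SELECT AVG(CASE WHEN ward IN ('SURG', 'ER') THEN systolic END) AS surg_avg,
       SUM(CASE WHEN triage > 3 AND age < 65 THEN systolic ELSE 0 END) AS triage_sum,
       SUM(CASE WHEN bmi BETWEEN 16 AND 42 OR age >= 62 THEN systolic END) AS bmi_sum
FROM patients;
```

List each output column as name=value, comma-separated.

[surg_avg: ward IN ('SURG', 'ER')]
patient=Tara: ✓ → 87
patient=Mira: ✗
patient=Yara: ✓ → 161
patient=Sven: ✓ → 128
patient=Zane: ✗
patient=Hiro: ✗
patient=Noor: ✓ → 110
patient=Jude: ✗
patient=Omar: ✓ → 143
surg_avg = (87 + 161 + 128 + 110 + 143) / 5 = 125.8
—
[triage_sum: triage > 3 AND age < 65]
patient=Tara: ✗
patient=Mira: ✗
patient=Yara: ✗
patient=Sven: ✗
patient=Zane: ✓ → 169
patient=Hiro: ✗
patient=Noor: ✓ → 110
patient=Jude: ✓ → 131
patient=Omar: ✗
triage_sum = 169 + 110 + 131 = 410
—
[bmi_sum: bmi BETWEEN 16 AND 42 OR age >= 62]
patient=Tara: ✓ → 87
patient=Mira: ✓ → 109
patient=Yara: ✓ → 161
patient=Sven: ✓ → 128
patient=Zane: ✓ → 169
patient=Hiro: ✓ → 111
patient=Noor: ✓ → 110
patient=Jude: ✓ → 131
patient=Omar: ✓ → 143
bmi_sum = 87 + 109 + 161 + 128 + 169 + 111 + 110 + 131 + 143 = 1149

surg_avg=125.8, triage_sum=410, bmi_sum=1149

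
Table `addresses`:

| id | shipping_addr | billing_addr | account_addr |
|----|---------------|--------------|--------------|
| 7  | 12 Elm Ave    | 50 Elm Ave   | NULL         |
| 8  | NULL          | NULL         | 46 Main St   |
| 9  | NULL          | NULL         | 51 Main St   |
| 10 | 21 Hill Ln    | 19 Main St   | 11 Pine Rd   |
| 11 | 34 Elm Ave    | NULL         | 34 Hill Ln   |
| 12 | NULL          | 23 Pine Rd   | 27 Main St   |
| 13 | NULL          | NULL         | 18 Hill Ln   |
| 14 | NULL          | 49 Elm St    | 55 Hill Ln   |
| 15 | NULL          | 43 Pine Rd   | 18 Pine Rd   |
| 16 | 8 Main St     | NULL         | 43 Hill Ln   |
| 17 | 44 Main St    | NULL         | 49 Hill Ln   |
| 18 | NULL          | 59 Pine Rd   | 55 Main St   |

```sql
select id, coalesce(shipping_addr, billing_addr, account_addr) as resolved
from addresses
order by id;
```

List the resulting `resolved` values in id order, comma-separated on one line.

id=7: shipping_addr=12 Elm Ave → 12 Elm Ave
id=8: shipping_addr=NULL, billing_addr=NULL, account_addr=46 Main St → 46 Main St
id=9: shipping_addr=NULL, billing_addr=NULL, account_addr=51 Main St → 51 Main St
id=10: shipping_addr=21 Hill Ln → 21 Hill Ln
id=11: shipping_addr=34 Elm Ave → 34 Elm Ave
id=12: shipping_addr=NULL, billing_addr=23 Pine Rd → 23 Pine Rd
id=13: shipping_addr=NULL, billing_addr=NULL, account_addr=18 Hill Ln → 18 Hill Ln
id=14: shipping_addr=NULL, billing_addr=49 Elm St → 49 Elm St
id=15: shipping_addr=NULL, billing_addr=43 Pine Rd → 43 Pine Rd
id=16: shipping_addr=8 Main St → 8 Main St
id=17: shipping_addr=44 Main St → 44 Main St
id=18: shipping_addr=NULL, billing_addr=59 Pine Rd → 59 Pine Rd

12 Elm Ave, 46 Main St, 51 Main St, 21 Hill Ln, 34 Elm Ave, 23 Pine Rd, 18 Hill Ln, 49 Elm St, 43 Pine Rd, 8 Main St, 44 Main St, 59 Pine Rd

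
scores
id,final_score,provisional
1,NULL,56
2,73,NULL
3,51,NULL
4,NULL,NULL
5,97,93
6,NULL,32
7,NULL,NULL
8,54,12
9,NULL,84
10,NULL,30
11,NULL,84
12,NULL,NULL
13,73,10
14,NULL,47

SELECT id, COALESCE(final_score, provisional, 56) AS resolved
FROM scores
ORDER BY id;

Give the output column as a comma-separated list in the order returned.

56, 73, 51, 56, 97, 32, 56, 54, 84, 30, 84, 56, 73, 47

id=1: final_score=NULL, provisional=56 → 56
id=2: final_score=73 → 73
id=3: final_score=51 → 51
id=4: final_score=NULL, provisional=NULL, → literal 56 → 56
id=5: final_score=97 → 97
id=6: final_score=NULL, provisional=32 → 32
id=7: final_score=NULL, provisional=NULL, → literal 56 → 56
id=8: final_score=54 → 54
id=9: final_score=NULL, provisional=84 → 84
id=10: final_score=NULL, provisional=30 → 30
id=11: final_score=NULL, provisional=84 → 84
id=12: final_score=NULL, provisional=NULL, → literal 56 → 56
id=13: final_score=73 → 73
id=14: final_score=NULL, provisional=47 → 47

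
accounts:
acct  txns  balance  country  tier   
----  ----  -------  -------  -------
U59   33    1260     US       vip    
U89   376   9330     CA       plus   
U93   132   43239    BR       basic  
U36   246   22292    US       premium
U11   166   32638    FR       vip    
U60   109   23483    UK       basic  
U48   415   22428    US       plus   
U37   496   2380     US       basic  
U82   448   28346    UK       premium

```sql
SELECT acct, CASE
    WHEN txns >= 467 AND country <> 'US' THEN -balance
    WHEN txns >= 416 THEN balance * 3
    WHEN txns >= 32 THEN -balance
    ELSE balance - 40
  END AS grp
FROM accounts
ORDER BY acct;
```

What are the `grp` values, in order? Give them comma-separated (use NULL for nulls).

acct=U11: txns >= 32 → -32638
acct=U36: txns >= 32 → -22292
acct=U37: txns >= 416 → 7140
acct=U48: txns >= 32 → -22428
acct=U59: txns >= 32 → -1260
acct=U60: txns >= 32 → -23483
acct=U82: txns >= 416 → 85038
acct=U89: txns >= 32 → -9330
acct=U93: txns >= 32 → -43239

-32638, -22292, 7140, -22428, -1260, -23483, 85038, -9330, -43239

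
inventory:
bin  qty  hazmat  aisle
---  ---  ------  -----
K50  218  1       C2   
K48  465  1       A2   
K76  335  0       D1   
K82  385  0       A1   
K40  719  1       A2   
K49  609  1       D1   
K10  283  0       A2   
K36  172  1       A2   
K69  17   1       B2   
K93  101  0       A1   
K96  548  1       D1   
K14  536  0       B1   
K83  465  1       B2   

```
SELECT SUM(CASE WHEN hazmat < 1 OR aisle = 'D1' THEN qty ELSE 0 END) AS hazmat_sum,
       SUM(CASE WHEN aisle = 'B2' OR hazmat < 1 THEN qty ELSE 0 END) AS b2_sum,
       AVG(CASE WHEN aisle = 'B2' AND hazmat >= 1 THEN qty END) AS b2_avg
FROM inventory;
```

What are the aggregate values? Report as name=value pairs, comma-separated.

[hazmat_sum: hazmat < 1 OR aisle = 'D1']
bin=K50: ✗
bin=K48: ✗
bin=K76: ✓ → 335
bin=K82: ✓ → 385
bin=K40: ✗
bin=K49: ✓ → 609
bin=K10: ✓ → 283
bin=K36: ✗
bin=K69: ✗
bin=K93: ✓ → 101
bin=K96: ✓ → 548
bin=K14: ✓ → 536
bin=K83: ✗
hazmat_sum = 335 + 385 + 609 + 283 + 101 + 548 + 536 = 2797
—
[b2_sum: aisle = 'B2' OR hazmat < 1]
bin=K50: ✗
bin=K48: ✗
bin=K76: ✓ → 335
bin=K82: ✓ → 385
bin=K40: ✗
bin=K49: ✗
bin=K10: ✓ → 283
bin=K36: ✗
bin=K69: ✓ → 17
bin=K93: ✓ → 101
bin=K96: ✗
bin=K14: ✓ → 536
bin=K83: ✓ → 465
b2_sum = 335 + 385 + 283 + 17 + 101 + 536 + 465 = 2122
—
[b2_avg: aisle = 'B2' AND hazmat >= 1]
bin=K50: ✗
bin=K48: ✗
bin=K76: ✗
bin=K82: ✗
bin=K40: ✗
bin=K49: ✗
bin=K10: ✗
bin=K36: ✗
bin=K69: ✓ → 17
bin=K93: ✗
bin=K96: ✗
bin=K14: ✗
bin=K83: ✓ → 465
b2_avg = (17 + 465) / 2 = 241

hazmat_sum=2797, b2_sum=2122, b2_avg=241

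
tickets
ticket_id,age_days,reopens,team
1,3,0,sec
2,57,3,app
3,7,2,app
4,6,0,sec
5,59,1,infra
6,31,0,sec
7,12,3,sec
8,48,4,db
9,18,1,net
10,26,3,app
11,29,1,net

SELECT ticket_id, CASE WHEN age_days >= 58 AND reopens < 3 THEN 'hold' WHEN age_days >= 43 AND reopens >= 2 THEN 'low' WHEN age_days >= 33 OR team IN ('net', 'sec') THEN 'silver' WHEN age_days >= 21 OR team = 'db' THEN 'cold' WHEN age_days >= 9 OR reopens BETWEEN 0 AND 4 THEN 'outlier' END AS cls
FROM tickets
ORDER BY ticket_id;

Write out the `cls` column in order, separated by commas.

silver, low, outlier, silver, hold, silver, silver, low, silver, cold, silver

ticket_id=1: age_days >= 33 OR team IN ('net', 'sec') → silver
ticket_id=2: age_days >= 43 AND reopens >= 2 → low
ticket_id=3: age_days >= 9 OR reopens BETWEEN 0 AND 4 → outlier
ticket_id=4: age_days >= 33 OR team IN ('net', 'sec') → silver
ticket_id=5: age_days >= 58 AND reopens < 3 → hold
ticket_id=6: age_days >= 33 OR team IN ('net', 'sec') → silver
ticket_id=7: age_days >= 33 OR team IN ('net', 'sec') → silver
ticket_id=8: age_days >= 43 AND reopens >= 2 → low
ticket_id=9: age_days >= 33 OR team IN ('net', 'sec') → silver
ticket_id=10: age_days >= 21 OR team = 'db' → cold
ticket_id=11: age_days >= 33 OR team IN ('net', 'sec') → silver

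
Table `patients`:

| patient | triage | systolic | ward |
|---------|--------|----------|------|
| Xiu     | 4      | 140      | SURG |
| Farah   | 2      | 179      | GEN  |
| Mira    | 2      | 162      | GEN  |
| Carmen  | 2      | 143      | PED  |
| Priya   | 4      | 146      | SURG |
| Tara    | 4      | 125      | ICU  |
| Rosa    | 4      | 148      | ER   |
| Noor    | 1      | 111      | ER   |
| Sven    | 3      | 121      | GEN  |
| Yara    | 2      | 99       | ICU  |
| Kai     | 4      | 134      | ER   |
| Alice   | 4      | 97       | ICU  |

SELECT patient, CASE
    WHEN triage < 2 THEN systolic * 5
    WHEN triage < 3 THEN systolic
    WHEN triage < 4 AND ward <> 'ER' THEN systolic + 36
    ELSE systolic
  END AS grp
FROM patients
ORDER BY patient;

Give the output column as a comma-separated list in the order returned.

97, 143, 179, 134, 162, 555, 146, 148, 157, 125, 140, 99

patient=Alice: ELSE → 97
patient=Carmen: triage < 3 → 143
patient=Farah: triage < 3 → 179
patient=Kai: ELSE → 134
patient=Mira: triage < 3 → 162
patient=Noor: triage < 2 → 555
patient=Priya: ELSE → 146
patient=Rosa: ELSE → 148
patient=Sven: triage < 4 AND ward <> 'ER' → 157
patient=Tara: ELSE → 125
patient=Xiu: ELSE → 140
patient=Yara: triage < 3 → 99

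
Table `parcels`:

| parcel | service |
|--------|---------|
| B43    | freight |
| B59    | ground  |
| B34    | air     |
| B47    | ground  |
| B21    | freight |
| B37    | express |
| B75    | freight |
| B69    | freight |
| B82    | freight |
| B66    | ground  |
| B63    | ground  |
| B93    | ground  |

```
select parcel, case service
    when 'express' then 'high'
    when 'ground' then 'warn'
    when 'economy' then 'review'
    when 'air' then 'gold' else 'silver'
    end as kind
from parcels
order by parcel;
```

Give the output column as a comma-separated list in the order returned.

parcel=B21: ELSE → silver
parcel=B34: service='air' → gold
parcel=B37: service='express' → high
parcel=B43: ELSE → silver
parcel=B47: service='ground' → warn
parcel=B59: service='ground' → warn
parcel=B63: service='ground' → warn
parcel=B66: service='ground' → warn
parcel=B69: ELSE → silver
parcel=B75: ELSE → silver
parcel=B82: ELSE → silver
parcel=B93: service='ground' → warn

silver, gold, high, silver, warn, warn, warn, warn, silver, silver, silver, warn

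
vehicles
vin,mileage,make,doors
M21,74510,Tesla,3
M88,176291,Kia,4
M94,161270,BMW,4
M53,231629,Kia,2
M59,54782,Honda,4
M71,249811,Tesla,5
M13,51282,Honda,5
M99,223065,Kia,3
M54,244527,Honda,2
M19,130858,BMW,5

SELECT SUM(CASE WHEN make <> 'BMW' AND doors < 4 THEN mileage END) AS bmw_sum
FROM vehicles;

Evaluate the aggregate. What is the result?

vin=M21: ✓ → 74510
vin=M88: ✗
vin=M94: ✗
vin=M53: ✓ → 231629
vin=M59: ✗
vin=M71: ✗
vin=M13: ✗
vin=M99: ✓ → 223065
vin=M54: ✓ → 244527
vin=M19: ✗
bmw_sum = 74510 + 231629 + 223065 + 244527 = 773731

773731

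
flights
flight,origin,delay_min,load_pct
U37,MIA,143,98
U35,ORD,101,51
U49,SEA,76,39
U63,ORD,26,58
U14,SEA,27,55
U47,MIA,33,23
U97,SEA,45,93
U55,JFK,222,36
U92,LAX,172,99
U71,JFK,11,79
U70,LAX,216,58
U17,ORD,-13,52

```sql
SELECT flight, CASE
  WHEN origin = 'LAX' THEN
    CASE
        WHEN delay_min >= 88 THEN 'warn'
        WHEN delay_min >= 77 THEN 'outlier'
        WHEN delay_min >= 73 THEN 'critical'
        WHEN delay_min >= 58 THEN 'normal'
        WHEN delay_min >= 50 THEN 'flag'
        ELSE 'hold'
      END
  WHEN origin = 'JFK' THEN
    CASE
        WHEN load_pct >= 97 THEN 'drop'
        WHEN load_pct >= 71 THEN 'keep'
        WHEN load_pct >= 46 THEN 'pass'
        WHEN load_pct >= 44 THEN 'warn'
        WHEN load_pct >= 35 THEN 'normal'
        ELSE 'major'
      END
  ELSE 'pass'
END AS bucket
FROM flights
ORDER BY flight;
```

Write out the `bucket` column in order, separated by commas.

pass, pass, pass, pass, pass, pass, normal, pass, warn, keep, warn, pass

flight=U14: origin='SEA' → outer ELSE → pass
flight=U17: origin='ORD' → outer ELSE → pass
flight=U35: origin='ORD' → outer ELSE → pass
flight=U37: origin='MIA' → outer ELSE → pass
flight=U47: origin='MIA' → outer ELSE → pass
flight=U49: origin='SEA' → outer ELSE → pass
flight=U55: origin='JFK' → inner[load_pct >= 35] → normal
flight=U63: origin='ORD' → outer ELSE → pass
flight=U70: origin='LAX' → inner[delay_min >= 88] → warn
flight=U71: origin='JFK' → inner[load_pct >= 71] → keep
flight=U92: origin='LAX' → inner[delay_min >= 88] → warn
flight=U97: origin='SEA' → outer ELSE → pass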